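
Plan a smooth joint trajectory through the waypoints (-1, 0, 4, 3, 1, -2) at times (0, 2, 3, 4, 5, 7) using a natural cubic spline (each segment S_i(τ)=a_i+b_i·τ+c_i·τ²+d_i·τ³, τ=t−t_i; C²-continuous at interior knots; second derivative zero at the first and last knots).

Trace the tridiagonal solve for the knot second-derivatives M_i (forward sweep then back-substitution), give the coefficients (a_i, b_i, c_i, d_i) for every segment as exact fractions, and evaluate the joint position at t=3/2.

Δ: Δ0=1/2, Δ1=4, Δ2=-1, Δ3=-2, Δ4=-3/2
row 1: diag=6, rhs=21; c'=1/6, d'=7/2
row 2: denom=4−1·1/6=23/6; d'=(-30−1·7/2)/(23/6)=-201/23
row 3: denom=4−1·6/23=86/23; d'=(-6−1·-201/23)/(86/23)=63/86
row 4: denom=6−1·23/86=493/86; d'=(3−1·63/86)/(493/86)=195/493
back: M4=195/493
back: M3=63/86−23/86·195/493=309/493
back: M2=-201/23−6/23·309/493=-4389/493
back: M1=7/2−1/6·-4389/493=2457/493
M: M0=0, M1=2457/493, M2=-4389/493, M3=309/493, M4=195/493, M5=0
seg 0: a=-1, c=M0/2=0, d=(M1−M0)/(6·2)=819/1972, b=Δ0−h0·(2M0+M1)/6=-1145/986
seg 1: a=0, c=M1/2=2457/986, d=(M2−M1)/(6·1)=-1141/493, b=Δ1−h1·(2M1+M2)/6=3769/986
seg 2: a=4, c=M2/2=-4389/986, d=(M3−M2)/(6·1)=27/17, b=Δ2−h2·(2M2+M3)/6=1837/986
seg 3: a=3, c=M3/2=309/986, d=(M4−M3)/(6·1)=-19/493, b=Δ3−h3·(2M3+M4)/6=-2243/986
seg 4: a=1, c=M4/2=195/986, d=(M5−M4)/(6·2)=-65/1972, b=Δ4−h4·(2M4+M5)/6=-1739/986
t_q=3/2 → seg 0, τ=3/2; S=-1+-1145/986·τ+0·τ²+819/1972·τ³=-21143/15776

  seg 0: a=-1 b=-1145/986 c=0 d=819/1972
  seg 1: a=0 b=3769/986 c=2457/986 d=-1141/493
  seg 2: a=4 b=1837/986 c=-4389/986 d=27/17
  seg 3: a=3 b=-2243/986 c=309/986 d=-19/493
  seg 4: a=1 b=-1739/986 c=195/986 d=-65/1972
S(3/2) = -21143/15776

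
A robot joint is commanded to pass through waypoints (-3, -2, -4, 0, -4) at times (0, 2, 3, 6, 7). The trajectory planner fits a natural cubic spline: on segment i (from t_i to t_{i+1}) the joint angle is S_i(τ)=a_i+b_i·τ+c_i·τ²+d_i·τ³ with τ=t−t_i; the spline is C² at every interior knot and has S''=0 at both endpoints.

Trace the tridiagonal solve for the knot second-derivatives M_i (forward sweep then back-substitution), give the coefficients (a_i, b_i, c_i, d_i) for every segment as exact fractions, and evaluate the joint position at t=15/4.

  seg 0: a=-3 b=34/21 c=0 d=-47/168
  seg 1: a=-2 b=-73/42 c=-47/28 d=17/12
  seg 2: a=-4 b=-71/84 c=18/7 d=-155/252
  seg 3: a=0 b=-85/42 c=-83/28 d=83/84
S(15/4) = -6177/1792

Δ: Δ0=1/2, Δ1=-2, Δ2=4/3, Δ3=-4
row 1: diag=6, rhs=-15; c'=1/6, d'=-5/2
row 2: denom=8−1·1/6=47/6; d'=(20−1·-5/2)/(47/6)=135/47
row 3: denom=8−3·18/47=322/47; d'=(-32−3·135/47)/(322/47)=-83/14
back: M3=-83/14
back: M2=135/47−18/47·-83/14=36/7
back: M1=-5/2−1/6·36/7=-47/14
M: M0=0, M1=-47/14, M2=36/7, M3=-83/14, M4=0
seg 0: a=-3, c=M0/2=0, d=(M1−M0)/(6·2)=-47/168, b=Δ0−h0·(2M0+M1)/6=34/21
seg 1: a=-2, c=M1/2=-47/28, d=(M2−M1)/(6·1)=17/12, b=Δ1−h1·(2M1+M2)/6=-73/42
seg 2: a=-4, c=M2/2=18/7, d=(M3−M2)/(6·3)=-155/252, b=Δ2−h2·(2M2+M3)/6=-71/84
seg 3: a=0, c=M3/2=-83/28, d=(M4−M3)/(6·1)=83/84, b=Δ3−h3·(2M3+M4)/6=-85/42
t_q=15/4 → seg 2, τ=3/4; S=-4+-71/84·τ+18/7·τ²+-155/252·τ³=-6177/1792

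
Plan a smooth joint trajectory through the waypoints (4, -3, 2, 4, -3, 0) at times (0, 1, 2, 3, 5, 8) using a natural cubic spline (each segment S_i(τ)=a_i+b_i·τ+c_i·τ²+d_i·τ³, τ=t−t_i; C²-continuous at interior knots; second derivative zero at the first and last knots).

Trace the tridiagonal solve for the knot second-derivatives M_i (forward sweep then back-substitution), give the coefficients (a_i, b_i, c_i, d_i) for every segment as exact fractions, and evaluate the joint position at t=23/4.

Δ: Δ0=-7, Δ1=5, Δ2=2, Δ3=-7/2, Δ4=1
row 1: diag=4, rhs=72; c'=1/4, d'=18
row 2: denom=4−1·1/4=15/4; d'=(-18−1·18)/(15/4)=-48/5
row 3: denom=6−1·4/15=86/15; d'=(-33−1·-48/5)/(86/15)=-351/86
row 4: denom=10−2·15/43=400/43; d'=(27−2·-351/86)/(400/43)=189/50
back: M4=189/50
back: M3=-351/86−15/43·189/50=-27/5
back: M2=-48/5−4/15·-27/5=-204/25
back: M1=18−1/4·-204/25=501/25
M: M0=0, M1=501/25, M2=-204/25, M3=-27/5, M4=189/50, M5=0
seg 0: a=4, c=M0/2=0, d=(M1−M0)/(6·1)=167/50, b=Δ0−h0·(2M0+M1)/6=-517/50
seg 1: a=-3, c=M1/2=501/50, d=(M2−M1)/(6·1)=-47/10, b=Δ1−h1·(2M1+M2)/6=-8/25
seg 2: a=2, c=M2/2=-102/25, d=(M3−M2)/(6·1)=23/50, b=Δ2−h2·(2M2+M3)/6=281/50
seg 3: a=4, c=M3/2=-27/10, d=(M4−M3)/(6·2)=153/200, b=Δ3−h3·(2M3+M4)/6=-29/25
seg 4: a=-3, c=M4/2=189/100, d=(M5−M4)/(6·3)=-21/100, b=Δ4−h4·(2M4+M5)/6=-139/50
t_q=23/4 → seg 4, τ=3/4; S=-3+-139/50·τ+189/100·τ²+-21/100·τ³=-26307/6400

  seg 0: a=4 b=-517/50 c=0 d=167/50
  seg 1: a=-3 b=-8/25 c=501/50 d=-47/10
  seg 2: a=2 b=281/50 c=-102/25 d=23/50
  seg 3: a=4 b=-29/25 c=-27/10 d=153/200
  seg 4: a=-3 b=-139/50 c=189/100 d=-21/100
S(23/4) = -26307/6400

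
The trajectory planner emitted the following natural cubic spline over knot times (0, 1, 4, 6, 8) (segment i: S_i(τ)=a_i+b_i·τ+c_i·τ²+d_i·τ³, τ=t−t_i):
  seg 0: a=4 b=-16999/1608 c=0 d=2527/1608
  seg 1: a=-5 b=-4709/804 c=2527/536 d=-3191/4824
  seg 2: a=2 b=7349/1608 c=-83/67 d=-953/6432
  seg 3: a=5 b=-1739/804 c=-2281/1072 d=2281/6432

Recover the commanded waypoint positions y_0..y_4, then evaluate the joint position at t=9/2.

y_0=4 y_1=-5 y_2=2 y_3=5 y_4=-5
S(9/2) = 67869/17152

y_0 = S_0(0) = a_0 = 4
y_1 = S_1(0) = a_1 = -5
y_2 = S_2(0) = a_2 = 2
y_3 = S_3(0) = a_3 = 5
y_4 = S_3(2) = -5
t_q=9/2 is in segment 2 (τ=1/2); S_2(τ)=67869/17152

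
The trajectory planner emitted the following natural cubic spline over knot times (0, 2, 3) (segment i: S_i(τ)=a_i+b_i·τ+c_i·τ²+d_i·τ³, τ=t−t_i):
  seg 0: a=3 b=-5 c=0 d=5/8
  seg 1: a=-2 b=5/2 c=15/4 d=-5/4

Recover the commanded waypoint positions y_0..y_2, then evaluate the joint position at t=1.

y_0=3 y_1=-2 y_2=3
S(1) = -11/8

y_0 = S_0(0) = a_0 = 3
y_1 = S_1(0) = a_1 = -2
y_2 = S_1(1) = 3
t_q=1 is in segment 0 (τ=1); S_0(τ)=-11/8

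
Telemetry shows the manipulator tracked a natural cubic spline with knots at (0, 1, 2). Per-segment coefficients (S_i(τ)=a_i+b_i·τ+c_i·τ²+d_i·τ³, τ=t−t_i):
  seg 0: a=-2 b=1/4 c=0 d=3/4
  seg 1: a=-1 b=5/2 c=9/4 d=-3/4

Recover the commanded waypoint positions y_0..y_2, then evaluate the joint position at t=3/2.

y_0=-2 y_1=-1 y_2=3
S(3/2) = 23/32

y_0 = S_0(0) = a_0 = -2
y_1 = S_1(0) = a_1 = -1
y_2 = S_1(1) = 3
t_q=3/2 is in segment 1 (τ=1/2); S_1(τ)=23/32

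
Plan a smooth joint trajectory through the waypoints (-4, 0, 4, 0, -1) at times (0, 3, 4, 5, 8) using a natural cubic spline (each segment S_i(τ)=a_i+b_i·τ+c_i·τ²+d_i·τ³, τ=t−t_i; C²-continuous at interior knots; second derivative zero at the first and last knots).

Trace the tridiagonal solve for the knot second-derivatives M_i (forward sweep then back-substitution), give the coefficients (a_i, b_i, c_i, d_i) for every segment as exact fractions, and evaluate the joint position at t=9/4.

  seg 0: a=-4 b=-131/240 c=0 d=451/2160
  seg 1: a=0 b=611/120 c=451/240 d=-713/240
  seg 2: a=4 b=-1/16 c=-211/30 d=743/240
  seg 3: a=0 b=-581/120 c=541/240 d=-541/2160
S(9/4) = -14591/5120

Δ: Δ0=4/3, Δ1=4, Δ2=-4, Δ3=-1/3
row 1: diag=8, rhs=16; c'=1/8, d'=2
row 2: denom=4−1·1/8=31/8; d'=(-48−1·2)/(31/8)=-400/31
row 3: denom=8−1·8/31=240/31; d'=(22−1·-400/31)/(240/31)=541/120
back: M3=541/120
back: M2=-400/31−8/31·541/120=-211/15
back: M1=2−1/8·-211/15=451/120
M: M0=0, M1=451/120, M2=-211/15, M3=541/120, M4=0
seg 0: a=-4, c=M0/2=0, d=(M1−M0)/(6·3)=451/2160, b=Δ0−h0·(2M0+M1)/6=-131/240
seg 1: a=0, c=M1/2=451/240, d=(M2−M1)/(6·1)=-713/240, b=Δ1−h1·(2M1+M2)/6=611/120
seg 2: a=4, c=M2/2=-211/30, d=(M3−M2)/(6·1)=743/240, b=Δ2−h2·(2M2+M3)/6=-1/16
seg 3: a=0, c=M3/2=541/240, d=(M4−M3)/(6·3)=-541/2160, b=Δ3−h3·(2M3+M4)/6=-581/120
t_q=9/4 → seg 0, τ=9/4; S=-4+-131/240·τ+0·τ²+451/2160·τ³=-14591/5120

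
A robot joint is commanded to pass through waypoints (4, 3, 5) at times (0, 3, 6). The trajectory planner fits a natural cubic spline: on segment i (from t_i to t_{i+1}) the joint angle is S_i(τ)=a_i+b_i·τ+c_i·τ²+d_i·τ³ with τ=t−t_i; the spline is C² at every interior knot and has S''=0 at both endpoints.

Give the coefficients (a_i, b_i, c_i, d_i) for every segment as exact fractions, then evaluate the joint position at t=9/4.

Δ: Δ0=-1/3, Δ1=2/3
row 1: diag=12, rhs=6; c'=1/4, d'=1/2
back: M1=1/2
M: M0=0, M1=1/2, M2=0
seg 0: a=4, c=M0/2=0, d=(M1−M0)/(6·3)=1/36, b=Δ0−h0·(2M0+M1)/6=-7/12
seg 1: a=3, c=M1/2=1/4, d=(M2−M1)/(6·3)=-1/36, b=Δ1−h1·(2M1+M2)/6=1/6
t_q=9/4 → seg 0, τ=9/4; S=4+-7/12·τ+0·τ²+1/36·τ³=769/256

  seg 0: a=4 b=-7/12 c=0 d=1/36
  seg 1: a=3 b=1/6 c=1/4 d=-1/36
S(9/4) = 769/256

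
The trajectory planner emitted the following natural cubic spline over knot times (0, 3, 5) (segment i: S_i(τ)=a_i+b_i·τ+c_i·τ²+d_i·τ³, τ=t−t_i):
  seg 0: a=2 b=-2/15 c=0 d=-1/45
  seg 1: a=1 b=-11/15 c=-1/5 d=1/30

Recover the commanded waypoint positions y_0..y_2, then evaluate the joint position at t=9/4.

y_0=2 y_1=1 y_2=-1
S(9/4) = 463/320

y_0 = S_0(0) = a_0 = 2
y_1 = S_1(0) = a_1 = 1
y_2 = S_1(2) = -1
t_q=9/4 is in segment 0 (τ=9/4); S_0(τ)=463/320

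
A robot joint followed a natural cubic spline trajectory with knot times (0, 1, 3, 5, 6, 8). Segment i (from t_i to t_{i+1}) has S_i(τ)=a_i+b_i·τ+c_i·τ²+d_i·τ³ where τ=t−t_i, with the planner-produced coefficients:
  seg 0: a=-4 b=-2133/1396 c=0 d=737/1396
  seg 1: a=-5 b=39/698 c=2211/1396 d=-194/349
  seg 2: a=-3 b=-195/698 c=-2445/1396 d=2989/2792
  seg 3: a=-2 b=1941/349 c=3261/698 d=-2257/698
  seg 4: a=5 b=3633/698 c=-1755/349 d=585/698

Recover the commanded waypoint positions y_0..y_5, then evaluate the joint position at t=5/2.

y_0=-4 y_1=-5 y_2=-3 y_3=-2 y_4=5 y_5=2
S(5/2) = -18029/5584

y_0 = S_0(0) = a_0 = -4
y_1 = S_1(0) = a_1 = -5
y_2 = S_2(0) = a_2 = -3
y_3 = S_3(0) = a_3 = -2
y_4 = S_4(0) = a_4 = 5
y_5 = S_4(2) = 2
t_q=5/2 is in segment 1 (τ=3/2); S_1(τ)=-18029/5584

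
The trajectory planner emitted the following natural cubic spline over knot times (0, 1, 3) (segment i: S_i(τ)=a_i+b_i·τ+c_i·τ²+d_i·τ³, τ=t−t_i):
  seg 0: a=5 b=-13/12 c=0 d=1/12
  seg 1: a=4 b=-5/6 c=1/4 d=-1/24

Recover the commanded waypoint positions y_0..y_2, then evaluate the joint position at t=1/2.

y_0 = S_0(0) = a_0 = 5
y_1 = S_1(0) = a_1 = 4
y_2 = S_1(2) = 3
t_q=1/2 is in segment 0 (τ=1/2); S_0(τ)=143/32

y_0=5 y_1=4 y_2=3
S(1/2) = 143/32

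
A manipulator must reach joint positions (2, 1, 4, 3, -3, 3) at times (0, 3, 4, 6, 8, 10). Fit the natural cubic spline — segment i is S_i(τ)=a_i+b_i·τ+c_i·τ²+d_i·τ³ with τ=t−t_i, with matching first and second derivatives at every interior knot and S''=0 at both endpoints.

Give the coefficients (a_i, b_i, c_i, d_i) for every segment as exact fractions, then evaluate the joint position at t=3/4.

Δ: Δ0=-1/3, Δ1=3, Δ2=-1/2, Δ3=-3, Δ4=3
row 1: diag=8, rhs=20; c'=1/8, d'=5/2
row 2: denom=6−1·1/8=47/8; d'=(-21−1·5/2)/(47/8)=-4
row 3: denom=8−2·16/47=344/47; d'=(-15−2·-4)/(344/47)=-329/344
row 4: denom=8−2·47/172=641/86; d'=(36−2·-329/344)/(641/86)=6521/1282
back: M4=6521/1282
back: M3=-329/344−47/172·6521/1282=-1504/641
back: M2=-4−16/47·-1504/641=-2052/641
back: M1=5/2−1/8·-2052/641=1859/641
M: M0=0, M1=1859/641, M2=-2052/641, M3=-1504/641, M4=6521/1282, M5=0
seg 0: a=2, c=M0/2=0, d=(M1−M0)/(6·3)=1859/11538, b=Δ0−h0·(2M0+M1)/6=-6859/3846
seg 1: a=1, c=M1/2=1859/1282, d=(M2−M1)/(6·1)=-3911/3846, b=Δ1−h1·(2M1+M2)/6=4936/1923
seg 2: a=4, c=M2/2=-1026/641, d=(M3−M2)/(6·2)=137/1923, b=Δ2−h2·(2M2+M3)/6=9293/3846
seg 3: a=3, c=M3/2=-752/641, d=(M4−M3)/(6·2)=9529/15384, b=Δ3−h3·(2M3+M4)/6=-12043/3846
seg 4: a=-3, c=M4/2=6521/2564, d=(M5−M4)/(6·2)=-6521/15384, b=Δ4−h4·(2M4+M5)/6=-752/1923
t_q=3/4 → seg 0, τ=3/4; S=2+-6859/3846·τ+0·τ²+1859/11538·τ³=59929/82048

  seg 0: a=2 b=-6859/3846 c=0 d=1859/11538
  seg 1: a=1 b=4936/1923 c=1859/1282 d=-3911/3846
  seg 2: a=4 b=9293/3846 c=-1026/641 d=137/1923
  seg 3: a=3 b=-12043/3846 c=-752/641 d=9529/15384
  seg 4: a=-3 b=-752/1923 c=6521/2564 d=-6521/15384
S(3/4) = 59929/82048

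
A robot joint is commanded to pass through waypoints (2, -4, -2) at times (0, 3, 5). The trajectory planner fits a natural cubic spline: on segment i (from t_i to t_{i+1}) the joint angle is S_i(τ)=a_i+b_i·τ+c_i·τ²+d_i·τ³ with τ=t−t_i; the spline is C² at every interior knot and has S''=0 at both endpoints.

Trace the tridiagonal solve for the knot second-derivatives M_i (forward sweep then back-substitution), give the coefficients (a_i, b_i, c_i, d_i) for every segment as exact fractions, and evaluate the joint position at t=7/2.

Δ: Δ0=-2, Δ1=1
row 1: diag=10, rhs=18; c'=1/5, d'=9/5
back: M1=9/5
M: M0=0, M1=9/5, M2=0
seg 0: a=2, c=M0/2=0, d=(M1−M0)/(6·3)=1/10, b=Δ0−h0·(2M0+M1)/6=-29/10
seg 1: a=-4, c=M1/2=9/10, d=(M2−M1)/(6·2)=-3/20, b=Δ1−h1·(2M1+M2)/6=-1/5
t_q=7/2 → seg 1, τ=1/2; S=-4+-1/5·τ+9/10·τ²+-3/20·τ³=-623/160

  seg 0: a=2 b=-29/10 c=0 d=1/10
  seg 1: a=-4 b=-1/5 c=9/10 d=-3/20
S(7/2) = -623/160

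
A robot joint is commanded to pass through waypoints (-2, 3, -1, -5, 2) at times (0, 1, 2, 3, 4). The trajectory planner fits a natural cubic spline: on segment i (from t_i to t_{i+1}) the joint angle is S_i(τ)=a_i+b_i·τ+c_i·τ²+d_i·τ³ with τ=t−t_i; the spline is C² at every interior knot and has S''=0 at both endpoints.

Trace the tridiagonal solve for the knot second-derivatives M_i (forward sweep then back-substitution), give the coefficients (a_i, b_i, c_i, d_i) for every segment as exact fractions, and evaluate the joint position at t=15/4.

  seg 0: a=-2 b=101/14 c=0 d=-31/14
  seg 1: a=3 b=4/7 c=-93/14 d=29/14
  seg 2: a=-1 b=-13/2 c=-3/7 d=41/14
  seg 3: a=-5 b=10/7 c=117/14 d=-39/14
S(15/4) = -361/896

Δ: Δ0=5, Δ1=-4, Δ2=-4, Δ3=7
row 1: diag=4, rhs=-54; c'=1/4, d'=-27/2
row 2: denom=4−1·1/4=15/4; d'=(0−1·-27/2)/(15/4)=18/5
row 3: denom=4−1·4/15=56/15; d'=(66−1·18/5)/(56/15)=117/7
back: M3=117/7
back: M2=18/5−4/15·117/7=-6/7
back: M1=-27/2−1/4·-6/7=-93/7
M: M0=0, M1=-93/7, M2=-6/7, M3=117/7, M4=0
seg 0: a=-2, c=M0/2=0, d=(M1−M0)/(6·1)=-31/14, b=Δ0−h0·(2M0+M1)/6=101/14
seg 1: a=3, c=M1/2=-93/14, d=(M2−M1)/(6·1)=29/14, b=Δ1−h1·(2M1+M2)/6=4/7
seg 2: a=-1, c=M2/2=-3/7, d=(M3−M2)/(6·1)=41/14, b=Δ2−h2·(2M2+M3)/6=-13/2
seg 3: a=-5, c=M3/2=117/14, d=(M4−M3)/(6·1)=-39/14, b=Δ3−h3·(2M3+M4)/6=10/7
t_q=15/4 → seg 3, τ=3/4; S=-5+10/7·τ+117/14·τ²+-39/14·τ³=-361/896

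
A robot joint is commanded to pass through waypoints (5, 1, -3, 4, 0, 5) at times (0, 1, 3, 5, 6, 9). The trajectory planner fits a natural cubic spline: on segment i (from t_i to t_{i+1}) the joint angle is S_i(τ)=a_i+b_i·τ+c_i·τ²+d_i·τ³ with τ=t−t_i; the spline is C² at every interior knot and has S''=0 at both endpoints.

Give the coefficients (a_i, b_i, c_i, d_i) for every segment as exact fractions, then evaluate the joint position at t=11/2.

  seg 0: a=5 b=-22237/5628 c=0 d=-275/5628
  seg 1: a=1 b=-11531/2814 c=-275/1876 d=841/1407
  seg 2: a=-3 b=7003/2814 c=6453/1876 d=-2359/1608
  seg 3: a=4 b=-1909/1407 c=-2515/469 d=3826/1407
  seg 4: a=0 b=-5521/1407 c=1311/469 d=-437/1407
S(11/2) = 311/134

Δ: Δ0=-4, Δ1=-2, Δ2=7/2, Δ3=-4, Δ4=5/3
row 1: diag=6, rhs=12; c'=1/3, d'=2
row 2: denom=8−2·1/3=22/3; d'=(33−2·2)/(22/3)=87/22
row 3: denom=6−2·3/11=60/11; d'=(-45−2·87/22)/(60/11)=-97/10
row 4: denom=8−1·11/60=469/60; d'=(34−1·-97/10)/(469/60)=2622/469
back: M4=2622/469
back: M3=-97/10−11/60·2622/469=-5030/469
back: M2=87/22−3/11·-5030/469=6453/938
back: M1=2−1/3·6453/938=-275/938
M: M0=0, M1=-275/938, M2=6453/938, M3=-5030/469, M4=2622/469, M5=0
seg 0: a=5, c=M0/2=0, d=(M1−M0)/(6·1)=-275/5628, b=Δ0−h0·(2M0+M1)/6=-22237/5628
seg 1: a=1, c=M1/2=-275/1876, d=(M2−M1)/(6·2)=841/1407, b=Δ1−h1·(2M1+M2)/6=-11531/2814
seg 2: a=-3, c=M2/2=6453/1876, d=(M3−M2)/(6·2)=-2359/1608, b=Δ2−h2·(2M2+M3)/6=7003/2814
seg 3: a=4, c=M3/2=-2515/469, d=(M4−M3)/(6·1)=3826/1407, b=Δ3−h3·(2M3+M4)/6=-1909/1407
seg 4: a=0, c=M4/2=1311/469, d=(M5−M4)/(6·3)=-437/1407, b=Δ4−h4·(2M4+M5)/6=-5521/1407
t_q=11/2 → seg 3, τ=1/2; S=4+-1909/1407·τ+-2515/469·τ²+3826/1407·τ³=311/134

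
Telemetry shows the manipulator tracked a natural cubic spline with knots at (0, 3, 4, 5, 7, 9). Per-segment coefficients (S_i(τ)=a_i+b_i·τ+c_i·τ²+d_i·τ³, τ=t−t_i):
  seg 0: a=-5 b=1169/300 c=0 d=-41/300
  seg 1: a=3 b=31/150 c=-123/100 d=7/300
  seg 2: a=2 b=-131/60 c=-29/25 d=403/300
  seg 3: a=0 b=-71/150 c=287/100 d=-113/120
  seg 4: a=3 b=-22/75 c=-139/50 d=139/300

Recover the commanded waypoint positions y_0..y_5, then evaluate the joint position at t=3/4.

y_0 = S_0(0) = a_0 = -5
y_1 = S_1(0) = a_1 = 3
y_2 = S_2(0) = a_2 = 2
y_3 = S_3(0) = a_3 = 0
y_4 = S_4(0) = a_4 = 3
y_5 = S_4(2) = -5
t_q=3/4 is in segment 0 (τ=3/4); S_0(τ)=-2733/1280

y_0=-5 y_1=3 y_2=2 y_3=0 y_4=3 y_5=-5
S(3/4) = -2733/1280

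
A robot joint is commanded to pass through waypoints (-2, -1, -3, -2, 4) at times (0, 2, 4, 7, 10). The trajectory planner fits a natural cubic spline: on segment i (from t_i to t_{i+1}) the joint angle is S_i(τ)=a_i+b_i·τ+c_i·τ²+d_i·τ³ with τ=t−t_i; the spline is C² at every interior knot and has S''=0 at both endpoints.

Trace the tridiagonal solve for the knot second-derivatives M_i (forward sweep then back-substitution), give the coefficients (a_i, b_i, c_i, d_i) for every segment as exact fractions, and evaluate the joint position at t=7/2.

Δ: Δ0=1/2, Δ1=-1, Δ2=1/3, Δ3=2
row 1: diag=8, rhs=-9; c'=1/4, d'=-9/8
row 2: denom=10−2·1/4=19/2; d'=(8−2·-9/8)/(19/2)=41/38
row 3: denom=12−3·6/19=210/19; d'=(10−3·41/38)/(210/19)=257/420
back: M3=257/420
back: M2=41/38−6/19·257/420=31/35
back: M1=-9/8−1/4·31/35=-377/280
M: M0=0, M1=-377/280, M2=31/35, M3=257/420, M4=0
seg 0: a=-2, c=M0/2=0, d=(M1−M0)/(6·2)=-377/3360, b=Δ0−h0·(2M0+M1)/6=797/840
seg 1: a=-1, c=M1/2=-377/560, d=(M2−M1)/(6·2)=125/672, b=Δ1−h1·(2M1+M2)/6=-167/420
seg 2: a=-3, c=M2/2=31/70, d=(M3−M2)/(6·3)=-23/1512, b=Δ2−h2·(2M2+M3)/6=-103/120
seg 3: a=-2, c=M3/2=257/840, d=(M4−M3)/(6·3)=-257/7560, b=Δ3−h3·(2M3+M4)/6=583/420
t_q=7/2 → seg 1, τ=3/2; S=-1+-167/420·τ+-377/560·τ²+125/672·τ³=-22251/8960

  seg 0: a=-2 b=797/840 c=0 d=-377/3360
  seg 1: a=-1 b=-167/420 c=-377/560 d=125/672
  seg 2: a=-3 b=-103/120 c=31/70 d=-23/1512
  seg 3: a=-2 b=583/420 c=257/840 d=-257/7560
S(7/2) = -22251/8960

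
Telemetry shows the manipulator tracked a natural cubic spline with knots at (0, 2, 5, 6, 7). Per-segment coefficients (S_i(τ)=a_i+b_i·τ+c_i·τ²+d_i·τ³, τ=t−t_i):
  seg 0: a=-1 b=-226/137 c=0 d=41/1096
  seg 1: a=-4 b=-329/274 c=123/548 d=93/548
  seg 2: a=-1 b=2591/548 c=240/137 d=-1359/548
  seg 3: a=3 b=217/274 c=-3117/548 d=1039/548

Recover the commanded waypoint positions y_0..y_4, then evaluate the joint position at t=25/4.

y_0 = S_0(0) = a_0 = -1
y_1 = S_1(0) = a_1 = -4
y_2 = S_2(0) = a_2 = -1
y_3 = S_3(0) = a_3 = 3
y_4 = S_3(1) = 0
t_q=25/4 is in segment 3 (τ=1/4); S_3(τ)=100731/35072

y_0=-1 y_1=-4 y_2=-1 y_3=3 y_4=0
S(25/4) = 100731/35072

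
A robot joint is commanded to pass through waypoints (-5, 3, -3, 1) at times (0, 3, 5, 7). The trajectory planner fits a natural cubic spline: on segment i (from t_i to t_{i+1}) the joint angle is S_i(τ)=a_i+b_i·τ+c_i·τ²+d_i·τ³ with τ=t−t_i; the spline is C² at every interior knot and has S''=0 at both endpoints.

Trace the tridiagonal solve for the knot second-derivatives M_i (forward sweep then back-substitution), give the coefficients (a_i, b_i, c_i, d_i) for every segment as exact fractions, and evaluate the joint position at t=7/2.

  seg 0: a=-5 b=553/114 c=0 d=-83/342
  seg 1: a=3 b=-97/57 c=-83/38 d=175/228
  seg 2: a=-3 b=-70/57 c=46/19 d=-23/57
S(7/2) = 1033/608

Δ: Δ0=8/3, Δ1=-3, Δ2=2
row 1: diag=10, rhs=-34; c'=1/5, d'=-17/5
row 2: denom=8−2·1/5=38/5; d'=(30−2·-17/5)/(38/5)=92/19
back: M2=92/19
back: M1=-17/5−1/5·92/19=-83/19
M: M0=0, M1=-83/19, M2=92/19, M3=0
seg 0: a=-5, c=M0/2=0, d=(M1−M0)/(6·3)=-83/342, b=Δ0−h0·(2M0+M1)/6=553/114
seg 1: a=3, c=M1/2=-83/38, d=(M2−M1)/(6·2)=175/228, b=Δ1−h1·(2M1+M2)/6=-97/57
seg 2: a=-3, c=M2/2=46/19, d=(M3−M2)/(6·2)=-23/57, b=Δ2−h2·(2M2+M3)/6=-70/57
t_q=7/2 → seg 1, τ=1/2; S=3+-97/57·τ+-83/38·τ²+175/228·τ³=1033/608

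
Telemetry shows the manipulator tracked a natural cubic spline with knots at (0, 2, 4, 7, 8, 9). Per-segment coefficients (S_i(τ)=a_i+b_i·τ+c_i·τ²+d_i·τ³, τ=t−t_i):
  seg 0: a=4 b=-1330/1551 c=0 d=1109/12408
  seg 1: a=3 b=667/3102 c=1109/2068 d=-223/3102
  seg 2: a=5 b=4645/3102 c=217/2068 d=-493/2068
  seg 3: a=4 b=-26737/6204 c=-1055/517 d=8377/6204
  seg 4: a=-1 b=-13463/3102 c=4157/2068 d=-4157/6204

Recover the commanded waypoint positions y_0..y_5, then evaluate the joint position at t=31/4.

y_0=4 y_1=3 y_2=5 y_3=4 y_4=-1 y_5=-4
S(31/4) = 25089/132352

y_0 = S_0(0) = a_0 = 4
y_1 = S_1(0) = a_1 = 3
y_2 = S_2(0) = a_2 = 5
y_3 = S_3(0) = a_3 = 4
y_4 = S_4(0) = a_4 = -1
y_5 = S_4(1) = -4
t_q=31/4 is in segment 3 (τ=3/4); S_3(τ)=25089/132352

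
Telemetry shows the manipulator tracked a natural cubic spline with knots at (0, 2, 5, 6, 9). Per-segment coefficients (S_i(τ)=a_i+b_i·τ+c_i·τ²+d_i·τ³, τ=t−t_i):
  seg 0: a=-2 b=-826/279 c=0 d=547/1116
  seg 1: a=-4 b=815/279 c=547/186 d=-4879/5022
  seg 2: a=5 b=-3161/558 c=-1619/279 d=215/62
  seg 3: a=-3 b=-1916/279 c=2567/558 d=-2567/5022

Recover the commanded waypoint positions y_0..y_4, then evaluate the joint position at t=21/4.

y_0=-2 y_1=-4 y_2=5 y_3=-3 y_4=4
S(21/4) = 38989/11904

y_0 = S_0(0) = a_0 = -2
y_1 = S_1(0) = a_1 = -4
y_2 = S_2(0) = a_2 = 5
y_3 = S_3(0) = a_3 = -3
y_4 = S_3(3) = 4
t_q=21/4 is in segment 2 (τ=1/4); S_2(τ)=38989/11904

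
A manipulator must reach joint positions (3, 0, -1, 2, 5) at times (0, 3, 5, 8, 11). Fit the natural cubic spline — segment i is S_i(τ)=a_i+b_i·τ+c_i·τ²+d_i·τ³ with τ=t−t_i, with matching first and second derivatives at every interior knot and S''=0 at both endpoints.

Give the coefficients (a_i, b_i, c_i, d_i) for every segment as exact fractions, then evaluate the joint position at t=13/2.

  seg 0: a=3 b=-249/236 c=0 d=13/2124
  seg 1: a=0 b=-105/118 c=13/236 d=33/472
  seg 2: a=-1 b=10/59 c=28/59 d=-35/531
  seg 3: a=2 b=73/59 c=-7/59 d=7/531
S(13/2) = 47/472

Δ: Δ0=-1, Δ1=-1/2, Δ2=1, Δ3=1
row 1: diag=10, rhs=3; c'=1/5, d'=3/10
row 2: denom=10−2·1/5=48/5; d'=(9−2·3/10)/(48/5)=7/8
row 3: denom=12−3·5/16=177/16; d'=(0−3·7/8)/(177/16)=-14/59
back: M3=-14/59
back: M2=7/8−5/16·-14/59=56/59
back: M1=3/10−1/5·56/59=13/118
M: M0=0, M1=13/118, M2=56/59, M3=-14/59, M4=0
seg 0: a=3, c=M0/2=0, d=(M1−M0)/(6·3)=13/2124, b=Δ0−h0·(2M0+M1)/6=-249/236
seg 1: a=0, c=M1/2=13/236, d=(M2−M1)/(6·2)=33/472, b=Δ1−h1·(2M1+M2)/6=-105/118
seg 2: a=-1, c=M2/2=28/59, d=(M3−M2)/(6·3)=-35/531, b=Δ2−h2·(2M2+M3)/6=10/59
seg 3: a=2, c=M3/2=-7/59, d=(M4−M3)/(6·3)=7/531, b=Δ3−h3·(2M3+M4)/6=73/59
t_q=13/2 → seg 2, τ=3/2; S=-1+10/59·τ+28/59·τ²+-35/531·τ³=47/472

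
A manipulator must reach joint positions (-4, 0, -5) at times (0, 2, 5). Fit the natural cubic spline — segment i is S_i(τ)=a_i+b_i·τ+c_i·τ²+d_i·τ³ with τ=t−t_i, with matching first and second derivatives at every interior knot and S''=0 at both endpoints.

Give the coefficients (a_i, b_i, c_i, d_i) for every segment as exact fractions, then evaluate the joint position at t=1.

  seg 0: a=-4 b=41/15 c=0 d=-11/60
  seg 1: a=0 b=8/15 c=-11/10 d=11/90
S(1) = -29/20

Δ: Δ0=2, Δ1=-5/3
row 1: diag=10, rhs=-22; c'=3/10, d'=-11/5
back: M1=-11/5
M: M0=0, M1=-11/5, M2=0
seg 0: a=-4, c=M0/2=0, d=(M1−M0)/(6·2)=-11/60, b=Δ0−h0·(2M0+M1)/6=41/15
seg 1: a=0, c=M1/2=-11/10, d=(M2−M1)/(6·3)=11/90, b=Δ1−h1·(2M1+M2)/6=8/15
t_q=1 → seg 0, τ=1; S=-4+41/15·τ+0·τ²+-11/60·τ³=-29/20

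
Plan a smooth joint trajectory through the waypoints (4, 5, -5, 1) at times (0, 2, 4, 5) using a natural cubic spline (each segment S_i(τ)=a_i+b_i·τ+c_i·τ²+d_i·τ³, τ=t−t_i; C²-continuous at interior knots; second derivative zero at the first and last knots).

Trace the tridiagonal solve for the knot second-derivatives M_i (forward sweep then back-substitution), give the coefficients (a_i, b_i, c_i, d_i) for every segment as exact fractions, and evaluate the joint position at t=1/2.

  seg 0: a=4 b=3 c=0 d=-5/8
  seg 1: a=5 b=-9/2 c=-15/4 d=7/4
  seg 2: a=-5 b=3/2 c=27/4 d=-9/4
S(1/2) = 347/64

Δ: Δ0=1/2, Δ1=-5, Δ2=6
row 1: diag=8, rhs=-33; c'=1/4, d'=-33/8
row 2: denom=6−2·1/4=11/2; d'=(66−2·-33/8)/(11/2)=27/2
back: M2=27/2
back: M1=-33/8−1/4·27/2=-15/2
M: M0=0, M1=-15/2, M2=27/2, M3=0
seg 0: a=4, c=M0/2=0, d=(M1−M0)/(6·2)=-5/8, b=Δ0−h0·(2M0+M1)/6=3
seg 1: a=5, c=M1/2=-15/4, d=(M2−M1)/(6·2)=7/4, b=Δ1−h1·(2M1+M2)/6=-9/2
seg 2: a=-5, c=M2/2=27/4, d=(M3−M2)/(6·1)=-9/4, b=Δ2−h2·(2M2+M3)/6=3/2
t_q=1/2 → seg 0, τ=1/2; S=4+3·τ+0·τ²+-5/8·τ³=347/64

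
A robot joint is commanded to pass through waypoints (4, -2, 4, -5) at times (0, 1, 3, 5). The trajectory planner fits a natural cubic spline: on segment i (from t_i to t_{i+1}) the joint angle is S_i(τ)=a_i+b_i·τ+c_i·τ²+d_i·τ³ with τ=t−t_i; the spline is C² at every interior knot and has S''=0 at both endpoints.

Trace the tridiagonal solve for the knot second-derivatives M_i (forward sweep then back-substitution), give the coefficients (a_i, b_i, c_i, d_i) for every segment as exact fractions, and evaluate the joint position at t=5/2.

  seg 0: a=4 b=-351/44 c=0 d=87/44
  seg 1: a=-2 b=-45/22 c=261/44 d=-75/44
  seg 2: a=4 b=27/22 c=-189/44 d=63/88
S(5/2) = 889/352

Δ: Δ0=-6, Δ1=3, Δ2=-9/2
row 1: diag=6, rhs=54; c'=1/3, d'=9
row 2: denom=8−2·1/3=22/3; d'=(-45−2·9)/(22/3)=-189/22
back: M2=-189/22
back: M1=9−1/3·-189/22=261/22
M: M0=0, M1=261/22, M2=-189/22, M3=0
seg 0: a=4, c=M0/2=0, d=(M1−M0)/(6·1)=87/44, b=Δ0−h0·(2M0+M1)/6=-351/44
seg 1: a=-2, c=M1/2=261/44, d=(M2−M1)/(6·2)=-75/44, b=Δ1−h1·(2M1+M2)/6=-45/22
seg 2: a=4, c=M2/2=-189/44, d=(M3−M2)/(6·2)=63/88, b=Δ2−h2·(2M2+M3)/6=27/22
t_q=5/2 → seg 1, τ=3/2; S=-2+-45/22·τ+261/44·τ²+-75/44·τ³=889/352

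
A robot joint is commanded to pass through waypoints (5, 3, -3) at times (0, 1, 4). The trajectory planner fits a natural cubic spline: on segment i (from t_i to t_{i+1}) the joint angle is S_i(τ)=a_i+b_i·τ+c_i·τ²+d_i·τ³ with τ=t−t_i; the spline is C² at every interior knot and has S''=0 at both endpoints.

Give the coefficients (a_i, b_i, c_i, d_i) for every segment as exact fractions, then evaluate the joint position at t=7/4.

Δ: Δ0=-2, Δ1=-2
row 1: diag=8, rhs=0; c'=3/8, d'=0
back: M1=0
M: M0=0, M1=0, M2=0
seg 0: a=5, c=M0/2=0, d=(M1−M0)/(6·1)=0, b=Δ0−h0·(2M0+M1)/6=-2
seg 1: a=3, c=M1/2=0, d=(M2−M1)/(6·3)=0, b=Δ1−h1·(2M1+M2)/6=-2
t_q=7/4 → seg 1, τ=3/4; S=3+-2·τ+0·τ²+0·τ³=3/2

  seg 0: a=5 b=-2 c=0 d=0
  seg 1: a=3 b=-2 c=0 d=0
S(7/4) = 3/2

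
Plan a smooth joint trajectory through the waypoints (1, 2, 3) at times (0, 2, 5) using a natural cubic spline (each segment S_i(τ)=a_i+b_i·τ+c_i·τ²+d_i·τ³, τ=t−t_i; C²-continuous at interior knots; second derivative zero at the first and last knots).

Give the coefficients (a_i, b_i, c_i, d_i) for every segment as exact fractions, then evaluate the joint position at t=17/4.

Δ: Δ0=1/2, Δ1=1/3
row 1: diag=10, rhs=-1; c'=3/10, d'=-1/10
back: M1=-1/10
M: M0=0, M1=-1/10, M2=0
seg 0: a=1, c=M0/2=0, d=(M1−M0)/(6·2)=-1/120, b=Δ0−h0·(2M0+M1)/6=8/15
seg 1: a=2, c=M1/2=-1/20, d=(M2−M1)/(6·3)=1/180, b=Δ1−h1·(2M1+M2)/6=13/30
t_q=17/4 → seg 1, τ=9/4; S=2+13/30·τ+-1/20·τ²+1/180·τ³=713/256

  seg 0: a=1 b=8/15 c=0 d=-1/120
  seg 1: a=2 b=13/30 c=-1/20 d=1/180
S(17/4) = 713/256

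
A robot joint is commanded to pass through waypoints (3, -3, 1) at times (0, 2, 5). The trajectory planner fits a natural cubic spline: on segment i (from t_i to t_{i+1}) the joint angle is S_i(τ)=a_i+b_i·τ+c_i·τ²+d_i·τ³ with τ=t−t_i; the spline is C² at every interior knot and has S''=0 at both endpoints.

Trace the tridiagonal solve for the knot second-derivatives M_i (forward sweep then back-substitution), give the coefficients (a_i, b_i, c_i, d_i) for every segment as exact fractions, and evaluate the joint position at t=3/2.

Δ: Δ0=-3, Δ1=4/3
row 1: diag=10, rhs=26; c'=3/10, d'=13/5
back: M1=13/5
M: M0=0, M1=13/5, M2=0
seg 0: a=3, c=M0/2=0, d=(M1−M0)/(6·2)=13/60, b=Δ0−h0·(2M0+M1)/6=-58/15
seg 1: a=-3, c=M1/2=13/10, d=(M2−M1)/(6·3)=-13/90, b=Δ1−h1·(2M1+M2)/6=-19/15
t_q=3/2 → seg 0, τ=3/2; S=3+-58/15·τ+0·τ²+13/60·τ³=-331/160

  seg 0: a=3 b=-58/15 c=0 d=13/60
  seg 1: a=-3 b=-19/15 c=13/10 d=-13/90
S(3/2) = -331/160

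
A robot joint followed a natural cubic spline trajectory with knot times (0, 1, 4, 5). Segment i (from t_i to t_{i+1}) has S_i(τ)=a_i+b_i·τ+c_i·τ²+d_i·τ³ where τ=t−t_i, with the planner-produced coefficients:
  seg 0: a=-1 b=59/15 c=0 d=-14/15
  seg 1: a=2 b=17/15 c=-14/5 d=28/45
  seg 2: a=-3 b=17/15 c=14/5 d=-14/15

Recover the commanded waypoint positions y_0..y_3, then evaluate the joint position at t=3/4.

y_0 = S_0(0) = a_0 = -1
y_1 = S_1(0) = a_1 = 2
y_2 = S_2(0) = a_2 = -3
y_3 = S_2(1) = 0
t_q=3/4 is in segment 0 (τ=3/4); S_0(τ)=249/160

y_0=-1 y_1=2 y_2=-3 y_3=0
S(3/4) = 249/160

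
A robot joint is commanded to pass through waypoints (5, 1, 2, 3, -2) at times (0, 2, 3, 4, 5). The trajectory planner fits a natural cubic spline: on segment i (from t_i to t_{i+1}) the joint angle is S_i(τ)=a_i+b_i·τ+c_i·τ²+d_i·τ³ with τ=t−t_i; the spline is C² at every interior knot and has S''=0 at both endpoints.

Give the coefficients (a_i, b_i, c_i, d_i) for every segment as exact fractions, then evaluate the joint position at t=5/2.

  seg 0: a=5 b=-125/43 c=0 d=39/172
  seg 1: a=1 b=-8/43 c=117/86 d=-15/86
  seg 2: a=2 b=173/86 c=36/43 d=-159/86
  seg 3: a=3 b=-80/43 c=-405/86 d=135/86
S(5/2) = 843/688

Δ: Δ0=-2, Δ1=1, Δ2=1, Δ3=-5
row 1: diag=6, rhs=18; c'=1/6, d'=3
row 2: denom=4−1·1/6=23/6; d'=(0−1·3)/(23/6)=-18/23
row 3: denom=4−1·6/23=86/23; d'=(-36−1·-18/23)/(86/23)=-405/43
back: M3=-405/43
back: M2=-18/23−6/23·-405/43=72/43
back: M1=3−1/6·72/43=117/43
M: M0=0, M1=117/43, M2=72/43, M3=-405/43, M4=0
seg 0: a=5, c=M0/2=0, d=(M1−M0)/(6·2)=39/172, b=Δ0−h0·(2M0+M1)/6=-125/43
seg 1: a=1, c=M1/2=117/86, d=(M2−M1)/(6·1)=-15/86, b=Δ1−h1·(2M1+M2)/6=-8/43
seg 2: a=2, c=M2/2=36/43, d=(M3−M2)/(6·1)=-159/86, b=Δ2−h2·(2M2+M3)/6=173/86
seg 3: a=3, c=M3/2=-405/86, d=(M4−M3)/(6·1)=135/86, b=Δ3−h3·(2M3+M4)/6=-80/43
t_q=5/2 → seg 1, τ=1/2; S=1+-8/43·τ+117/86·τ²+-15/86·τ³=843/688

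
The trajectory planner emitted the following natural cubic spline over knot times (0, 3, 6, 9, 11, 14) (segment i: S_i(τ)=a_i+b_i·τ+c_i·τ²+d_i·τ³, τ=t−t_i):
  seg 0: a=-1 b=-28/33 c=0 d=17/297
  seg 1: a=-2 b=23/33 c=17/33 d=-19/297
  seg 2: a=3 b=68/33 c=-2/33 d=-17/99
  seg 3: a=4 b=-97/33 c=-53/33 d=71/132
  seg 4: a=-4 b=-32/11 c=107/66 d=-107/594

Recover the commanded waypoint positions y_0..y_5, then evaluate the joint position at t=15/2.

y_0=-1 y_1=-2 y_2=3 y_3=4 y_4=-4 y_5=-3
S(15/2) = 43/8

y_0 = S_0(0) = a_0 = -1
y_1 = S_1(0) = a_1 = -2
y_2 = S_2(0) = a_2 = 3
y_3 = S_3(0) = a_3 = 4
y_4 = S_4(0) = a_4 = -4
y_5 = S_4(3) = -3
t_q=15/2 is in segment 2 (τ=3/2); S_2(τ)=43/8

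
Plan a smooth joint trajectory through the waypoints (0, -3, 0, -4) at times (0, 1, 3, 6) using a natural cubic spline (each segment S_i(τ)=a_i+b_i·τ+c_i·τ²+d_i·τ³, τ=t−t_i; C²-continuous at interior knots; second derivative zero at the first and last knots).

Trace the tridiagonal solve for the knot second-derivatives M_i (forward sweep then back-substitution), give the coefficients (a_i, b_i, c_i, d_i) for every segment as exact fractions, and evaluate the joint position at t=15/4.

  seg 0: a=0 b=-82/21 c=0 d=19/21
  seg 1: a=-3 b=-25/21 c=19/7 d=-115/168
  seg 2: a=0 b=61/42 c=-39/28 d=13/84
S(15/4) = 95/256

Δ: Δ0=-3, Δ1=3/2, Δ2=-4/3
row 1: diag=6, rhs=27; c'=1/3, d'=9/2
row 2: denom=10−2·1/3=28/3; d'=(-17−2·9/2)/(28/3)=-39/14
back: M2=-39/14
back: M1=9/2−1/3·-39/14=38/7
M: M0=0, M1=38/7, M2=-39/14, M3=0
seg 0: a=0, c=M0/2=0, d=(M1−M0)/(6·1)=19/21, b=Δ0−h0·(2M0+M1)/6=-82/21
seg 1: a=-3, c=M1/2=19/7, d=(M2−M1)/(6·2)=-115/168, b=Δ1−h1·(2M1+M2)/6=-25/21
seg 2: a=0, c=M2/2=-39/28, d=(M3−M2)/(6·3)=13/84, b=Δ2−h2·(2M2+M3)/6=61/42
t_q=15/4 → seg 2, τ=3/4; S=0+61/42·τ+-39/28·τ²+13/84·τ³=95/256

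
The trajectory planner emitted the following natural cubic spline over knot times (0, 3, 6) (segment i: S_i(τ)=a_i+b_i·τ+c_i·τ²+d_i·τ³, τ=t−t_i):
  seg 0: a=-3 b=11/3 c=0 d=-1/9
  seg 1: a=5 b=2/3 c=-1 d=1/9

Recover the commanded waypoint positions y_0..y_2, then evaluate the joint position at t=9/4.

y_0 = S_0(0) = a_0 = -3
y_1 = S_1(0) = a_1 = 5
y_2 = S_1(3) = 1
t_q=9/4 is in segment 0 (τ=9/4); S_0(τ)=255/64

y_0=-3 y_1=5 y_2=1
S(9/4) = 255/64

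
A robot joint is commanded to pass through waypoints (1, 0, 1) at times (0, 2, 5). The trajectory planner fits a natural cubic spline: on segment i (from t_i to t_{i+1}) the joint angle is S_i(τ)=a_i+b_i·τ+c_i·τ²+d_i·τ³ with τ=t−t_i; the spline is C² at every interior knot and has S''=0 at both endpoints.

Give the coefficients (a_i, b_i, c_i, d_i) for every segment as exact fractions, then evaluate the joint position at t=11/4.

Δ: Δ0=-1/2, Δ1=1/3
row 1: diag=10, rhs=5; c'=3/10, d'=1/2
back: M1=1/2
M: M0=0, M1=1/2, M2=0
seg 0: a=1, c=M0/2=0, d=(M1−M0)/(6·2)=1/24, b=Δ0−h0·(2M0+M1)/6=-2/3
seg 1: a=0, c=M1/2=1/4, d=(M2−M1)/(6·3)=-1/36, b=Δ1−h1·(2M1+M2)/6=-1/6
t_q=11/4 → seg 1, τ=3/4; S=0+-1/6·τ+1/4·τ²+-1/36·τ³=1/256

  seg 0: a=1 b=-2/3 c=0 d=1/24
  seg 1: a=0 b=-1/6 c=1/4 d=-1/36
S(11/4) = 1/256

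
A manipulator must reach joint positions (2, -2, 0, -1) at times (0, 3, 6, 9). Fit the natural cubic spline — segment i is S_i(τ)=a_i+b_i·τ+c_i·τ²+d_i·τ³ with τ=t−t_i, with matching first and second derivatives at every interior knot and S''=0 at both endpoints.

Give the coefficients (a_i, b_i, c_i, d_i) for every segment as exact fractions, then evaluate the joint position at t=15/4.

  seg 0: a=2 b=-29/15 c=0 d=1/15
  seg 1: a=-2 b=-2/15 c=3/5 d=-1/9
  seg 2: a=0 b=7/15 c=-2/5 d=2/45
S(15/4) = -579/320

Δ: Δ0=-4/3, Δ1=2/3, Δ2=-1/3
row 1: diag=12, rhs=12; c'=1/4, d'=1
row 2: denom=12−3·1/4=45/4; d'=(-6−3·1)/(45/4)=-4/5
back: M2=-4/5
back: M1=1−1/4·-4/5=6/5
M: M0=0, M1=6/5, M2=-4/5, M3=0
seg 0: a=2, c=M0/2=0, d=(M1−M0)/(6·3)=1/15, b=Δ0−h0·(2M0+M1)/6=-29/15
seg 1: a=-2, c=M1/2=3/5, d=(M2−M1)/(6·3)=-1/9, b=Δ1−h1·(2M1+M2)/6=-2/15
seg 2: a=0, c=M2/2=-2/5, d=(M3−M2)/(6·3)=2/45, b=Δ2−h2·(2M2+M3)/6=7/15
t_q=15/4 → seg 1, τ=3/4; S=-2+-2/15·τ+3/5·τ²+-1/9·τ³=-579/320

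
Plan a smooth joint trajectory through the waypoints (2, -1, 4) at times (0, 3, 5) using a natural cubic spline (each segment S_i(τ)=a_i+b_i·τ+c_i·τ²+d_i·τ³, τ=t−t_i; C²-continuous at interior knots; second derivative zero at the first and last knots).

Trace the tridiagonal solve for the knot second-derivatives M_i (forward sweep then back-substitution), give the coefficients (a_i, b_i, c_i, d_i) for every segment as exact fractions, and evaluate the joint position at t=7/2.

  seg 0: a=2 b=-41/20 c=0 d=7/60
  seg 1: a=-1 b=11/10 c=21/20 d=-7/40
S(7/2) = -67/320

Δ: Δ0=-1, Δ1=5/2
row 1: diag=10, rhs=21; c'=1/5, d'=21/10
back: M1=21/10
M: M0=0, M1=21/10, M2=0
seg 0: a=2, c=M0/2=0, d=(M1−M0)/(6·3)=7/60, b=Δ0−h0·(2M0+M1)/6=-41/20
seg 1: a=-1, c=M1/2=21/20, d=(M2−M1)/(6·2)=-7/40, b=Δ1−h1·(2M1+M2)/6=11/10
t_q=7/2 → seg 1, τ=1/2; S=-1+11/10·τ+21/20·τ²+-7/40·τ³=-67/320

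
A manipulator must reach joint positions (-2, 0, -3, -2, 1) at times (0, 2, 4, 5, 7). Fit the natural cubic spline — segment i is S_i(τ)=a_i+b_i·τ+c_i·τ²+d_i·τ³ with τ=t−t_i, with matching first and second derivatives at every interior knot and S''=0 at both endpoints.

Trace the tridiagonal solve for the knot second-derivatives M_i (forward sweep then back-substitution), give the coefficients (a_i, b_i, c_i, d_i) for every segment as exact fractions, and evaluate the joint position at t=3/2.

Δ: Δ0=1, Δ1=-3/2, Δ2=1, Δ3=3/2
row 1: diag=8, rhs=-15; c'=1/4, d'=-15/8
row 2: denom=6−2·1/4=11/2; d'=(15−2·-15/8)/(11/2)=75/22
row 3: denom=6−1·2/11=64/11; d'=(3−1·75/22)/(64/11)=-9/128
back: M3=-9/128
back: M2=75/22−2/11·-9/128=219/64
back: M1=-15/8−1/4·219/64=-699/256
M: M0=0, M1=-699/256, M2=219/64, M3=-9/128, M4=0
seg 0: a=-2, c=M0/2=0, d=(M1−M0)/(6·2)=-233/1024, b=Δ0−h0·(2M0+M1)/6=489/256
seg 1: a=0, c=M1/2=-699/512, d=(M2−M1)/(6·2)=525/1024, b=Δ1−h1·(2M1+M2)/6=-105/128
seg 2: a=-3, c=M2/2=219/128, d=(M3−M2)/(6·1)=-149/256, b=Δ2−h2·(2M2+M3)/6=-33/256
seg 3: a=-2, c=M3/2=-9/256, d=(M4−M3)/(6·2)=3/512, b=Δ3−h3·(2M3+M4)/6=99/64
t_q=3/2 → seg 0, τ=3/2; S=-2+489/256·τ+0·τ²+-233/1024·τ³=797/8192

  seg 0: a=-2 b=489/256 c=0 d=-233/1024
  seg 1: a=0 b=-105/128 c=-699/512 d=525/1024
  seg 2: a=-3 b=-33/256 c=219/128 d=-149/256
  seg 3: a=-2 b=99/64 c=-9/256 d=3/512
S(3/2) = 797/8192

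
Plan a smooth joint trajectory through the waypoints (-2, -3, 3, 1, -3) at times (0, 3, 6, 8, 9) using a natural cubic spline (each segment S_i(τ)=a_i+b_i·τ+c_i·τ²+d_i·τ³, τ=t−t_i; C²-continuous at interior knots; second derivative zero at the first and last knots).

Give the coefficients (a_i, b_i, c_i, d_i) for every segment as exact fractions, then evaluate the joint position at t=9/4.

Δ: Δ0=-1/3, Δ1=2, Δ2=-1, Δ3=-4
row 1: diag=12, rhs=14; c'=1/4, d'=7/6
row 2: denom=10−3·1/4=37/4; d'=(-18−3·7/6)/(37/4)=-86/37
row 3: denom=6−2·8/37=206/37; d'=(-18−2·-86/37)/(206/37)=-247/103
back: M3=-247/103
back: M2=-86/37−8/37·-247/103=-186/103
back: M1=7/6−1/4·-186/103=500/309
M: M0=0, M1=500/309, M2=-186/103, M3=-247/103, M4=0
seg 0: a=-2, c=M0/2=0, d=(M1−M0)/(6·3)=250/2781, b=Δ0−h0·(2M0+M1)/6=-353/309
seg 1: a=-3, c=M1/2=250/309, d=(M2−M1)/(6·3)=-529/2781, b=Δ1−h1·(2M1+M2)/6=397/309
seg 2: a=3, c=M2/2=-93/103, d=(M3−M2)/(6·2)=-61/1236, b=Δ2−h2·(2M2+M3)/6=310/309
seg 3: a=1, c=M3/2=-247/206, d=(M4−M3)/(6·1)=247/618, b=Δ3−h3·(2M3+M4)/6=-989/309
t_q=9/4 → seg 0, τ=9/4; S=-2+-353/309·τ+0·τ²+250/2781·τ³=-11689/3296

  seg 0: a=-2 b=-353/309 c=0 d=250/2781
  seg 1: a=-3 b=397/309 c=250/309 d=-529/2781
  seg 2: a=3 b=310/309 c=-93/103 d=-61/1236
  seg 3: a=1 b=-989/309 c=-247/206 d=247/618
S(9/4) = -11689/3296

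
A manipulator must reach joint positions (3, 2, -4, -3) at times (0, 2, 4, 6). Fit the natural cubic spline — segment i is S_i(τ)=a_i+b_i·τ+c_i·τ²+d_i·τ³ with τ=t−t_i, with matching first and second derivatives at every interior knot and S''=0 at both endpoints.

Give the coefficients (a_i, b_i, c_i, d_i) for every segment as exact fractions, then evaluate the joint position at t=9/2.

Δ: Δ0=-1/2, Δ1=-3, Δ2=1/2
row 1: diag=8, rhs=-15; c'=1/4, d'=-15/8
row 2: denom=8−2·1/4=15/2; d'=(21−2·-15/8)/(15/2)=33/10
back: M2=33/10
back: M1=-15/8−1/4·33/10=-27/10
M: M0=0, M1=-27/10, M2=33/10, M3=0
seg 0: a=3, c=M0/2=0, d=(M1−M0)/(6·2)=-9/40, b=Δ0−h0·(2M0+M1)/6=2/5
seg 1: a=2, c=M1/2=-27/20, d=(M2−M1)/(6·2)=1/2, b=Δ1−h1·(2M1+M2)/6=-23/10
seg 2: a=-4, c=M2/2=33/20, d=(M3−M2)/(6·2)=-11/40, b=Δ2−h2·(2M2+M3)/6=-17/10
t_q=9/2 → seg 2, τ=1/2; S=-4+-17/10·τ+33/20·τ²+-11/40·τ³=-1431/320

  seg 0: a=3 b=2/5 c=0 d=-9/40
  seg 1: a=2 b=-23/10 c=-27/20 d=1/2
  seg 2: a=-4 b=-17/10 c=33/20 d=-11/40
S(9/2) = -1431/320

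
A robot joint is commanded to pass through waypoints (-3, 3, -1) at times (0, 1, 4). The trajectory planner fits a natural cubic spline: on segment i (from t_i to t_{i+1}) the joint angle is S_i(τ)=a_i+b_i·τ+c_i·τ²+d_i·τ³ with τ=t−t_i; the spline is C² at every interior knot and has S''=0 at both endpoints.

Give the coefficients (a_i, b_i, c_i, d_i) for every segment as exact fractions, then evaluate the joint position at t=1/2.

Δ: Δ0=6, Δ1=-4/3
row 1: diag=8, rhs=-44; c'=3/8, d'=-11/2
back: M1=-11/2
M: M0=0, M1=-11/2, M2=0
seg 0: a=-3, c=M0/2=0, d=(M1−M0)/(6·1)=-11/12, b=Δ0−h0·(2M0+M1)/6=83/12
seg 1: a=3, c=M1/2=-11/4, d=(M2−M1)/(6·3)=11/36, b=Δ1−h1·(2M1+M2)/6=25/6
t_q=1/2 → seg 0, τ=1/2; S=-3+83/12·τ+0·τ²+-11/12·τ³=11/32

  seg 0: a=-3 b=83/12 c=0 d=-11/12
  seg 1: a=3 b=25/6 c=-11/4 d=11/36
S(1/2) = 11/32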